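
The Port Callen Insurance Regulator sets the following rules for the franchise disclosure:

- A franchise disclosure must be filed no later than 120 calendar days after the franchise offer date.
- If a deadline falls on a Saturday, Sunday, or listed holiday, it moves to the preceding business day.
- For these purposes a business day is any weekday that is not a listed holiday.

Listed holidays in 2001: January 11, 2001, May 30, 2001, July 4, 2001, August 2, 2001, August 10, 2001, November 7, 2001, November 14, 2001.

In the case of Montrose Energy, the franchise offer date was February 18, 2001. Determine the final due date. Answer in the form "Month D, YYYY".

June 18, 2001

Trigger date February 18, 2001 + 120 calendar days = June 18, 2001.
June 18, 2001 (Monday) is already a business day.
The final due date is June 18, 2001.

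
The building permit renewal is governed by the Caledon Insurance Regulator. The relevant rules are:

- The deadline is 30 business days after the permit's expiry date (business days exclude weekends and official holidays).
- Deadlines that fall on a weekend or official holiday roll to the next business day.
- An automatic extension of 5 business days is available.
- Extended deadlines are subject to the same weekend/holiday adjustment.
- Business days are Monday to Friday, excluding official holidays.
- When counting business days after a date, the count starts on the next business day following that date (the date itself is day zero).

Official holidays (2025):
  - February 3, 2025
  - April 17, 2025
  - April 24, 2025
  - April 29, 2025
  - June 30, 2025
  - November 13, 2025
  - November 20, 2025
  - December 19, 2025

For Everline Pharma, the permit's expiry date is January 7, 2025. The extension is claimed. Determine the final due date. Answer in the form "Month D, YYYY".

Starting the day after January 7, 2025 and counting 30 business days lands on February 19, 2025.
February 19, 2025 falls on a Wednesday, which is a business day, so no adjustment is needed.
Counting 5 further business days from February 19, 2025 reaches February 26, 2025.
Since February 26, 2025 is a Wednesday and not a holiday, the date is unchanged.
Deadline: February 26, 2025.

February 26, 2025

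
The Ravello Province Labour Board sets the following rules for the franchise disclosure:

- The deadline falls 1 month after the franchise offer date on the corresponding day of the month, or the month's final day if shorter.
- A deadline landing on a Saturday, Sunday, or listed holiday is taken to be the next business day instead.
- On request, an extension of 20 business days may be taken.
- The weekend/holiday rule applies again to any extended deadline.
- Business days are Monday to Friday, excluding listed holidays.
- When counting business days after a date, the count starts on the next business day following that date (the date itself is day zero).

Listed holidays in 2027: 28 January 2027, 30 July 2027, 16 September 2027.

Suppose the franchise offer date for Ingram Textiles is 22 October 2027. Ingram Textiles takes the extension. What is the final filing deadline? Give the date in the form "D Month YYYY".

1 month after 22 October 2027, on the same day of the month, is 22 November 2027.
22 November 2027 is a Monday and not a listed holiday, so it stands.
Counting 20 further business days from 22 November 2027 reaches 20 December 2027.
20 December 2027 (Monday) is already a business day.
Deadline: 20 December 2027.

20 December 2027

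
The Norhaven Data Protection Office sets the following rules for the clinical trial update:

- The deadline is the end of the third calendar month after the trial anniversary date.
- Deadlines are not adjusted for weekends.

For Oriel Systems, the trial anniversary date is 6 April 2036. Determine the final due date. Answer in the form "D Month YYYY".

31 July 2036

3 months after 6 April 2036 is July 2036; that month ends on 31 July 2036.
31 July 2036 falls on a Thursday. The rules make no weekend/holiday allowance, so it remains 31 July 2036.
Deadline: 31 July 2036.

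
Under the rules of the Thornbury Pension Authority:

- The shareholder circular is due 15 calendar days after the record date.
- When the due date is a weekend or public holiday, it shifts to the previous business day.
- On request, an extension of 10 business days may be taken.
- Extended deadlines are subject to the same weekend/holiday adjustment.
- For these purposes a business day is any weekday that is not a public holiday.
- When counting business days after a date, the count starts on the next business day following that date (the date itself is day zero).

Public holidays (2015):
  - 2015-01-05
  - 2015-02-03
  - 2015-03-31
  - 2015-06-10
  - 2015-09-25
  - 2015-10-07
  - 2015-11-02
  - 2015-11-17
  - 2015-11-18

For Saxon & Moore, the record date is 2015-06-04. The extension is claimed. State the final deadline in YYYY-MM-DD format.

2015-07-03

From 2015-06-04, 15 calendar days later is 2015-06-19.
Since 2015-06-19 is a Friday and not a holiday, the date is unchanged.
Applying the 10-business-day extension: 10 business days after 2015-06-19 is 2015-07-03.
Since 2015-07-03 is a Friday and not a holiday, the date is unchanged.
Final deadline: 2015-07-03.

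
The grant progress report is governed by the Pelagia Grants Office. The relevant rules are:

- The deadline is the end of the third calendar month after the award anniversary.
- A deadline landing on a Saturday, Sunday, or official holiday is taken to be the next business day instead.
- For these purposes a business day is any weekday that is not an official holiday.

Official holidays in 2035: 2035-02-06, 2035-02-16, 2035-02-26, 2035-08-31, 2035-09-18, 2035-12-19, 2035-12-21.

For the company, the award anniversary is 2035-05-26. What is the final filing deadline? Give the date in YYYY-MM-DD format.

3 months after 2035-05-26 is August 2035; that month ends on 2035-08-31.
2035-08-31 falls on a listed holiday. Rolling to the next business day gives 2035-09-03, a Monday.
So the filing is due 2035-09-03.

2035-09-03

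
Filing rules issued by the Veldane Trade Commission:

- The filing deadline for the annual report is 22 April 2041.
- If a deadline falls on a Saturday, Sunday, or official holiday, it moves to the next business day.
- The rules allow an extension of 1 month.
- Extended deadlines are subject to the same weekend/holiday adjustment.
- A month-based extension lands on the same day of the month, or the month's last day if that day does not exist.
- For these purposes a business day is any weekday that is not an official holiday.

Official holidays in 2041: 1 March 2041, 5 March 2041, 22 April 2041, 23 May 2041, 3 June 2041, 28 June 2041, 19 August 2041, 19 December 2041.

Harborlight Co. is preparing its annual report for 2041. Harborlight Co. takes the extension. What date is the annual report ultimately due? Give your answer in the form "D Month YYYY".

The stated deadline is 22 April 2041.
22 April 2041 falls on a listed holiday. Rolling to the next business day gives 23 April 2041, a Tuesday.
The 1 month extension carries 23 April 2041 to 23 May 2041.
23 May 2041 is a listed holiday, so it moves to the next business day, 24 May 2041 (Friday).
So the filing is due 24 May 2041.

24 May 2041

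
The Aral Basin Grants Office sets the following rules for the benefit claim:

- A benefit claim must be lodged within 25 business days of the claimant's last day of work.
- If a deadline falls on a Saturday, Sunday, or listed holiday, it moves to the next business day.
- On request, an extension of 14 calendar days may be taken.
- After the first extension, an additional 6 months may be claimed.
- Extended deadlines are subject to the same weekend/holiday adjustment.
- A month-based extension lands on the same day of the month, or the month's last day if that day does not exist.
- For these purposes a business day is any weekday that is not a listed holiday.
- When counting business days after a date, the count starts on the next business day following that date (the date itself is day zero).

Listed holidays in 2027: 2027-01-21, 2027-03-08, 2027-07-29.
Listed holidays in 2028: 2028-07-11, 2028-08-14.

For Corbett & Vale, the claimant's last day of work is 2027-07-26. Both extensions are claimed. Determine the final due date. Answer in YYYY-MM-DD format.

Starting the day after 2027-07-26 and counting 25 business days lands on 2027-08-31.
2027-08-31 is a Tuesday and not a listed holiday, so it stands.
The 14-calendar-day extension moves the deadline from 2027-08-31 to 2027-09-14.
2027-09-14 (Tuesday) is already a business day.
Applying the 6 months extension: 6 months after 2027-09-14 is 2028-03-14.
2028-03-14 is a Tuesday and not a listed holiday, so it stands.
Final deadline: 2028-03-14.

2028-03-14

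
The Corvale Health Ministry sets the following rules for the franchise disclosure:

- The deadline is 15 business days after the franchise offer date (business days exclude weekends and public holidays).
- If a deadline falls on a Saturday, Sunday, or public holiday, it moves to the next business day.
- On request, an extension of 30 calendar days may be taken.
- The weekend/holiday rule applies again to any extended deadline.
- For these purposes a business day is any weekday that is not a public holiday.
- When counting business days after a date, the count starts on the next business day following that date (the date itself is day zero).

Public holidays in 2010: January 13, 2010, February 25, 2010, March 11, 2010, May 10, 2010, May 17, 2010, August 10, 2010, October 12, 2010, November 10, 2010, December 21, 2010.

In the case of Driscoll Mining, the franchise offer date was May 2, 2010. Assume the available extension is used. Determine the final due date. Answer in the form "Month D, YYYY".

June 24, 2010

Counting 15 business days after May 2, 2010 (skipping weekends and listed holidays) reaches May 25, 2010.
May 25, 2010 (Tuesday) is already a business day.
The 30-calendar-day extension moves the deadline from May 25, 2010 to June 24, 2010.
June 24, 2010 (Thursday) is already a business day.
So the filing is due June 24, 2010.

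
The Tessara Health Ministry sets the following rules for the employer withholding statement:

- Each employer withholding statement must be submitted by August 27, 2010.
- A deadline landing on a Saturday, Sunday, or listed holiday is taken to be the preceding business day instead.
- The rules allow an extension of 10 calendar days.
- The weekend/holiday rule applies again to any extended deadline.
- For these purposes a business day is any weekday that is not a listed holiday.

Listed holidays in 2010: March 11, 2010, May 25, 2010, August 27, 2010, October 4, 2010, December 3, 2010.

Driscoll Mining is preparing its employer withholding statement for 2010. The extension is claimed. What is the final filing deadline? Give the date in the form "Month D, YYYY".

September 3, 2010

The statutory due date is August 27, 2010.
August 27, 2010 is a listed holiday, so it moves to the preceding business day, August 26, 2010 (Thursday).
Add the 10 calendar-day extension to August 26, 2010: September 5, 2010.
September 5, 2010 is a Sunday; the preceding business day is September 3, 2010 (Friday).
The final due date is September 3, 2010.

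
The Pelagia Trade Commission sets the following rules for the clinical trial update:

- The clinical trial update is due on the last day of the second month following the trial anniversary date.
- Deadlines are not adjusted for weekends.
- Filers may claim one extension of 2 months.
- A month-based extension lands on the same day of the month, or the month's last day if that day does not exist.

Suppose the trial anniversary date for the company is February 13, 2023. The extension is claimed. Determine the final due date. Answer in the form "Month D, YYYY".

June 30, 2023

2 months after February 13, 2023 is April 2023; that month ends on April 30, 2023.
No adjustment is made for weekends or holidays, so April 30, 2023 stands.
Add 2 months to April 30, 2023: June 30, 2023.
No adjustment is made for weekends or holidays, so June 30, 2023 stands.
So the filing is due June 30, 2023.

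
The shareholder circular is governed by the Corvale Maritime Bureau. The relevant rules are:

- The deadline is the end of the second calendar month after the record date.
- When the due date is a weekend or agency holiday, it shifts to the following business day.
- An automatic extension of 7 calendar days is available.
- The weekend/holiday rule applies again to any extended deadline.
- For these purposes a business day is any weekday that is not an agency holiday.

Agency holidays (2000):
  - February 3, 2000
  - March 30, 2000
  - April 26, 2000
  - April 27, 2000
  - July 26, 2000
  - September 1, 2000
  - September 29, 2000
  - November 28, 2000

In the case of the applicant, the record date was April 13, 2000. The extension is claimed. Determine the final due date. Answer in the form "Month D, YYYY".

2 months after April 13, 2000 is June 2000; that month ends on June 30, 2000.
June 30, 2000 (Friday) is already a business day.
The 7-calendar-day extension moves the deadline from June 30, 2000 to July 7, 2000.
July 7, 2000 falls on a Friday, which is a business day, so no adjustment is needed.
Final deadline: July 7, 2000.

July 7, 2000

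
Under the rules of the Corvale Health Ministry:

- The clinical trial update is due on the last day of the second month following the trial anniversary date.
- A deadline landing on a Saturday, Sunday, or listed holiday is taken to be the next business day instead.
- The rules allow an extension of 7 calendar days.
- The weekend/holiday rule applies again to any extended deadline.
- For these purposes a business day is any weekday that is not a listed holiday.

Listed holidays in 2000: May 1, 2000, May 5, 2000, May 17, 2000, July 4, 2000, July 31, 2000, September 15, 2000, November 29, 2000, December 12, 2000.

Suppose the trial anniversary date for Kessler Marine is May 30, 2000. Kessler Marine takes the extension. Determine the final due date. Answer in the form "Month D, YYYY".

2 months after May 30, 2000 is July 2000; that month ends on July 31, 2000.
July 31, 2000 falls on a listed holiday. Rolling to the next business day gives August 1, 2000, a Tuesday.
Applying the 7-calendar-day extension: August 1, 2000 + 7 days = August 8, 2000.
Since August 8, 2000 is a Tuesday and not a holiday, the date is unchanged.
Final deadline: August 8, 2000.

August 8, 2000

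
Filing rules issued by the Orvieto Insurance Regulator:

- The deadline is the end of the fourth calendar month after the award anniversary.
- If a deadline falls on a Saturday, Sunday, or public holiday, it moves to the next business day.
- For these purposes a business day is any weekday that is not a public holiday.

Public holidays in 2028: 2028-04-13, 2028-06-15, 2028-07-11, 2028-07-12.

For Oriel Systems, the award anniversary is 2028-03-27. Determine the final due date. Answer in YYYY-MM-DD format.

4 months after 2028-03-27 falls in July 2028; the last day of that month is 2028-07-31.
2028-07-31 is a Monday and not a listed holiday, so it stands.
The final due date is 2028-07-31.

2028-07-31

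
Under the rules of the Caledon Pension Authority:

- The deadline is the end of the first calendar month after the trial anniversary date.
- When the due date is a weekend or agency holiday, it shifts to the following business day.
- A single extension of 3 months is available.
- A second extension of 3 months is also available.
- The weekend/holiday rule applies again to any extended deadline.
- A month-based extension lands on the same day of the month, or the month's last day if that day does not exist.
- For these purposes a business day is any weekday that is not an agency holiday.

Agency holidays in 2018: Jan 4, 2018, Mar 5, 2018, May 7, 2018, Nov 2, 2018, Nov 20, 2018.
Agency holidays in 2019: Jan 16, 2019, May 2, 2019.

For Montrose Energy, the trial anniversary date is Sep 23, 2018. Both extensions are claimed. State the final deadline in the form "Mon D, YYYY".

Apr 30, 2019

1 month after Sep 23, 2018 falls in October 2018; the last day of that month is Oct 31, 2018.
Since Oct 31, 2018 is a Wednesday and not a holiday, the date is unchanged.
The 3 months extension carries Oct 31, 2018 to Jan 31, 2019.
Since Jan 31, 2019 is a Thursday and not a holiday, the date is unchanged.
The 3 months extension carries Jan 31, 2019 to Apr 30, 2019 (day 31 does not exist in April, so the month's last day is used).
Since Apr 30, 2019 is a Tuesday and not a holiday, the date is unchanged.
Final deadline: Apr 30, 2019.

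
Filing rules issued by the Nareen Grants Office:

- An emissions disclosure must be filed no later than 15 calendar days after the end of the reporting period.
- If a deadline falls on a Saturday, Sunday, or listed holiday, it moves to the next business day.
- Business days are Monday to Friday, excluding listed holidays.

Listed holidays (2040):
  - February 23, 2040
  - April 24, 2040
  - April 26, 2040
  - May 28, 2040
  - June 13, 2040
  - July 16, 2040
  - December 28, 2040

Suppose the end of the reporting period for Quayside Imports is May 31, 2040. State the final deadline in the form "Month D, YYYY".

June 15, 2040

Trigger date May 31, 2040 + 15 calendar days = June 15, 2040.
June 15, 2040 falls on a Friday, which is a business day, so no adjustment is needed.
So the filing is due June 15, 2040.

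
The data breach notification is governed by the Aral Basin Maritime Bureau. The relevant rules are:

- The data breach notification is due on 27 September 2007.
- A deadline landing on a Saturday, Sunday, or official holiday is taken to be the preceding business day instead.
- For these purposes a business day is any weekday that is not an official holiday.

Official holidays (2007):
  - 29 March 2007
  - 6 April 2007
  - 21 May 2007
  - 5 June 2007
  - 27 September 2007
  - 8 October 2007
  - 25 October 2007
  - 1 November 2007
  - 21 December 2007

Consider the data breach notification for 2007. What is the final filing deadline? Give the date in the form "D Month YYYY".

The stated deadline is 27 September 2007.
Because 27 September 2007 is a listed holiday, the deadline becomes 26 September 2007 (Wednesday).
Deadline: 26 September 2007.

26 September 2007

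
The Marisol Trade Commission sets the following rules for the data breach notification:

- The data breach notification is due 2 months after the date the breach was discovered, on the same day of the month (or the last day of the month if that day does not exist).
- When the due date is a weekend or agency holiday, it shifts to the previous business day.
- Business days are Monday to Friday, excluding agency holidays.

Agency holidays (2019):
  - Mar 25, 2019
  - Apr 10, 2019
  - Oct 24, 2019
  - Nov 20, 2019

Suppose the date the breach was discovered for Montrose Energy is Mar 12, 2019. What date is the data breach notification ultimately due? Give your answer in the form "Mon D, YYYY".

May 10, 2019

Moving 2 months forward from Mar 12, 2019 on the corresponding day gives May 12, 2019.
Because May 12, 2019 is a Sunday, the deadline becomes May 10, 2019 (Friday).
Final deadline: May 10, 2019.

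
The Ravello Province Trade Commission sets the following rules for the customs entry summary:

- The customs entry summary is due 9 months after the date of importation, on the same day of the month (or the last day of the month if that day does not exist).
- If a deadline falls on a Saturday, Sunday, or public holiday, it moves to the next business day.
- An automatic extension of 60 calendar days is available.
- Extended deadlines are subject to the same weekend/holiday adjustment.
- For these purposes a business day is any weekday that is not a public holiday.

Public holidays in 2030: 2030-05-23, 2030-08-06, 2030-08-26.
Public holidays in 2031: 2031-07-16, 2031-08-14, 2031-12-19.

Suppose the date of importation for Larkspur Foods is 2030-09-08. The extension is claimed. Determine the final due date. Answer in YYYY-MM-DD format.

2031-08-08

Moving 9 months forward from 2030-09-08 on the corresponding day gives 2031-06-08.
2031-06-08 is a Sunday; the next business day is 2031-06-09 (Monday).
With the 60-day extension, 2031-06-09 becomes 2031-08-08.
2031-08-08 is a Friday and not a listed holiday, so it stands.
So the filing is due 2031-08-08.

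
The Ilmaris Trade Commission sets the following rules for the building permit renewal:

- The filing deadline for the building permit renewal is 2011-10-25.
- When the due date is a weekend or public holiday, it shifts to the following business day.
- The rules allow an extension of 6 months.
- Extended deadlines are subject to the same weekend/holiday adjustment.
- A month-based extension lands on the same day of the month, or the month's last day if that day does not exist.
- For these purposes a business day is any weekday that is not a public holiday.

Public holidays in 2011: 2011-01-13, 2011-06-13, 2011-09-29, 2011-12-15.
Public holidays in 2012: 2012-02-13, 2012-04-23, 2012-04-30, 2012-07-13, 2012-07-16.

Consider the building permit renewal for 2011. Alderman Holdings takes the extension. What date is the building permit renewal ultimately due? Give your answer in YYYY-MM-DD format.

2012-04-25

The stated deadline is 2011-10-25.
2011-10-25 is a Tuesday and not a listed holiday, so it stands.
Add 6 months to 2011-10-25: 2012-04-25.
Since 2012-04-25 is a Wednesday and not a holiday, the date is unchanged.
The final due date is 2012-04-25.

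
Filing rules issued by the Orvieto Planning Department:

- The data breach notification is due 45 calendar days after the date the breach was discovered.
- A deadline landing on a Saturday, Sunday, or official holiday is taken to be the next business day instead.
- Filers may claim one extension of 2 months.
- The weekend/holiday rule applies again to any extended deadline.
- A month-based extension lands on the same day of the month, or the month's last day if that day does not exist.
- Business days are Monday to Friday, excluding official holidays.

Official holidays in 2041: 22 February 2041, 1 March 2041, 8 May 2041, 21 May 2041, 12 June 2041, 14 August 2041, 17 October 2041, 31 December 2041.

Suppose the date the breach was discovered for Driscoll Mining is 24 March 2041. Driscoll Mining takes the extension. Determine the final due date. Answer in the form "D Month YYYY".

9 July 2041

From 24 March 2041, 45 calendar days later is 8 May 2041.
Because 8 May 2041 is a listed holiday, the deadline becomes 9 May 2041 (Thursday).
Applying the 2 months extension: 2 months after 9 May 2041 is 9 July 2041.
Since 9 July 2041 is a Tuesday and not a holiday, the date is unchanged.
The final due date is 9 July 2041.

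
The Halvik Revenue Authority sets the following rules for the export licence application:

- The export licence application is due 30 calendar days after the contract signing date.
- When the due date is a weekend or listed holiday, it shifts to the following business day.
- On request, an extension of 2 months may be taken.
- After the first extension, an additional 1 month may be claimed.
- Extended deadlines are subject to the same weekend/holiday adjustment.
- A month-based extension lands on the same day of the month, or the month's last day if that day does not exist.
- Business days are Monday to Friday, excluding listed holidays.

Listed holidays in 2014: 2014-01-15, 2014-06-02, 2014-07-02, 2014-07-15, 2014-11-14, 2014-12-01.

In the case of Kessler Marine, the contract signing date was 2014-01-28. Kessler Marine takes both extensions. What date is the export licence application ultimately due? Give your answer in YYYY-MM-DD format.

Trigger date 2014-01-28 + 30 calendar days = 2014-02-27.
2014-02-27 (Thursday) is already a business day.
Add 2 months to 2014-02-27: 2014-04-27.
2014-04-27 is a Sunday; the next business day is 2014-04-28 (Monday).
Add 1 month to 2014-04-28: 2014-05-28.
2014-05-28 is a Wednesday and not a listed holiday, so it stands.
So the filing is due 2014-05-28.

2014-05-28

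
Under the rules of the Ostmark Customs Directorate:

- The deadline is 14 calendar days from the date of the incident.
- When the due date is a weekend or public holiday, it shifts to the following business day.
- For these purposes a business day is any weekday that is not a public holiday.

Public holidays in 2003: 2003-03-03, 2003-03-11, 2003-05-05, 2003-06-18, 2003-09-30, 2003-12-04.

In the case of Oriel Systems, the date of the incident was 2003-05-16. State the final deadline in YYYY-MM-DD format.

14 calendar days after 2003-05-16 is 2003-05-30.
2003-05-30 is a Friday and not a listed holiday, so it stands.
So the filing is due 2003-05-30.

2003-05-30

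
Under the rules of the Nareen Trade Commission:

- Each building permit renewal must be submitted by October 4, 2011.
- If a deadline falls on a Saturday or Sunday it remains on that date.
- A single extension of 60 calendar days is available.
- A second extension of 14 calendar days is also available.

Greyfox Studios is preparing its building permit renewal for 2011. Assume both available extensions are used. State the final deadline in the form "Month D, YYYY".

December 17, 2011

The stated deadline is October 4, 2011.
October 4, 2011 is a Tuesday; no weekend or holiday adjustment applies.
The 60-calendar-day extension moves the deadline from October 4, 2011 to December 3, 2011.
No adjustment is made for weekends or holidays, so December 3, 2011 stands.
Applying the 14-calendar-day extension: December 3, 2011 + 14 days = December 17, 2011.
December 17, 2011 is a Saturday; no weekend or holiday adjustment applies.
So the filing is due December 17, 2011.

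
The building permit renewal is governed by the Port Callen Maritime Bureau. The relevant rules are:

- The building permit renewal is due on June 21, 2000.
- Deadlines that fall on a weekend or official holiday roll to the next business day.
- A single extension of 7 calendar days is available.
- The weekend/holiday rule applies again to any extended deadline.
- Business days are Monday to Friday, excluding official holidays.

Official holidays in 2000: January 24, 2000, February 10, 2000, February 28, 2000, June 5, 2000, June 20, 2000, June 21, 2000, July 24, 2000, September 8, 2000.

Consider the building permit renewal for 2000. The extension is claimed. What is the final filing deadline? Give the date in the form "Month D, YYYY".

June 29, 2000

The stated deadline is June 21, 2000.
June 21, 2000 is a listed holiday, so it moves to the next business day, June 22, 2000 (Thursday).
With the 7-day extension, June 22, 2000 becomes June 29, 2000.
Since June 29, 2000 is a Thursday and not a holiday, the date is unchanged.
Deadline: June 29, 2000.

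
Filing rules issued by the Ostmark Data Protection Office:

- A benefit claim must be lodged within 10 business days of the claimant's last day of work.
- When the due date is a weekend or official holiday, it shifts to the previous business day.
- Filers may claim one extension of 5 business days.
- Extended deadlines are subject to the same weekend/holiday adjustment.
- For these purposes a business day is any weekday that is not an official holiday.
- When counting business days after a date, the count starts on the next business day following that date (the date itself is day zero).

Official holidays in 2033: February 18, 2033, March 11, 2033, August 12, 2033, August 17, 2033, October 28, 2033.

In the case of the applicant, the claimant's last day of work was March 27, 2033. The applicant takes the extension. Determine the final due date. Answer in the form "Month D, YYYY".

April 15, 2033

Counting 10 business days after March 27, 2033 (skipping weekends and listed holidays) reaches April 8, 2033.
Since April 8, 2033 is a Friday and not a holiday, the date is unchanged.
The 5-business-day extension runs from April 8, 2033 to April 15, 2033.
April 15, 2033 is a Friday and not a listed holiday, so it stands.
Final deadline: April 15, 2033.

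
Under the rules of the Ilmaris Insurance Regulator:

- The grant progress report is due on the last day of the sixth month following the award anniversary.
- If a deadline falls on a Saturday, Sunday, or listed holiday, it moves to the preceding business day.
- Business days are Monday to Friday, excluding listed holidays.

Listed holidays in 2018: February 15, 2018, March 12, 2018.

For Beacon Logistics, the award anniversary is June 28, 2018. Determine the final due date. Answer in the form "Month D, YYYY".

December 31, 2018

6 months after June 28, 2018 falls in December 2018; the last day of that month is December 31, 2018.
December 31, 2018 is a Monday and not a listed holiday, so it stands.
The final due date is December 31, 2018.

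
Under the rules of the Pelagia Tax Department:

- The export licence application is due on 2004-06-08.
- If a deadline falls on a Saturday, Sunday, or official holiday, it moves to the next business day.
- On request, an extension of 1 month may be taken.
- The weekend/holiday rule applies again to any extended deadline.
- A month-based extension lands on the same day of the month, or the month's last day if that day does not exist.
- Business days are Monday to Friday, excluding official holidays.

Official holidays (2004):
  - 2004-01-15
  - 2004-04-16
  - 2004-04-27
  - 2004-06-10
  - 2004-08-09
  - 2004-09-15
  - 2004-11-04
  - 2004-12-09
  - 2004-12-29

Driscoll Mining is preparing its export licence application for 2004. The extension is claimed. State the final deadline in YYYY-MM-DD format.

2004-07-08

The statutory due date is 2004-06-08.
2004-06-08 falls on a Tuesday, which is a business day, so no adjustment is needed.
Add 1 month to 2004-06-08: 2004-07-08.
Since 2004-07-08 is a Thursday and not a holiday, the date is unchanged.
Deadline: 2004-07-08.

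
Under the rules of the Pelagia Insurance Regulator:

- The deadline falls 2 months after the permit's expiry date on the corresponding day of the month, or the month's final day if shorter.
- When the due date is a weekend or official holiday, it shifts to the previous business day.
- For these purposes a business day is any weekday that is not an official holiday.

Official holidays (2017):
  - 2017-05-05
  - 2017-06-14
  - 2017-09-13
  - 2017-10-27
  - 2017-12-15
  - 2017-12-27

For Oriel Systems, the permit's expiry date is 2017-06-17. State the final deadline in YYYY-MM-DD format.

2017-08-17

2 months after 2017-06-17, on the same day of the month, is 2017-08-17.
2017-08-17 falls on a Thursday, which is a business day, so no adjustment is needed.
The final due date is 2017-08-17.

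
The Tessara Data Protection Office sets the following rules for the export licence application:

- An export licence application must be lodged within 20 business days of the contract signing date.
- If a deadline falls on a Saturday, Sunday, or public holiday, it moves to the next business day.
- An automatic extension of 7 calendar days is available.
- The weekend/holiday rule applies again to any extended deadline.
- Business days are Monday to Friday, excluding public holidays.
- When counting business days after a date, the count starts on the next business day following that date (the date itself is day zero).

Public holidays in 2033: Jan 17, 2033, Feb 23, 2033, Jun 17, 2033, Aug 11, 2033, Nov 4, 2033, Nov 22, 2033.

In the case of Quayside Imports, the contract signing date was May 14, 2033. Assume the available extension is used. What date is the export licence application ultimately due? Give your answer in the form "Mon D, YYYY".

Counting 20 business days after May 14, 2033 (skipping weekends and listed holidays) reaches Jun 10, 2033.
Jun 10, 2033 is a Friday and not a listed holiday, so it stands.
The 7-calendar-day extension moves the deadline from Jun 10, 2033 to Jun 17, 2033.
Jun 17, 2033 is a listed holiday, so it moves to the next business day, Jun 20, 2033 (Monday).
So the filing is due Jun 20, 2033.

Jun 20, 2033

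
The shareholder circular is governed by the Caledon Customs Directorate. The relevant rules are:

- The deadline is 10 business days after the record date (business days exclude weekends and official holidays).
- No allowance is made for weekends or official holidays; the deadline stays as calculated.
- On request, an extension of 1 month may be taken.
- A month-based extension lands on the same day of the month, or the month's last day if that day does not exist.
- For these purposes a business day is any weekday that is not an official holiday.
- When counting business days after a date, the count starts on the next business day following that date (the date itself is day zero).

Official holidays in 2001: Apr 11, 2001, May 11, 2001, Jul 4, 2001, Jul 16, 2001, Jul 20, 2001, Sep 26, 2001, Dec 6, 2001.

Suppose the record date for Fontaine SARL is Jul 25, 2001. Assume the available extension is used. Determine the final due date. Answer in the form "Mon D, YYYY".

Sep 8, 2001

Starting the day after Jul 25, 2001 and counting 10 business days lands on Aug 8, 2001.
Aug 8, 2001 is a Wednesday; no weekend or holiday adjustment applies.
Applying the 1 month extension: 1 month after Aug 8, 2001 is Sep 8, 2001.
Sep 8, 2001 is a Saturday; no weekend or holiday adjustment applies.
So the filing is due Sep 8, 2001.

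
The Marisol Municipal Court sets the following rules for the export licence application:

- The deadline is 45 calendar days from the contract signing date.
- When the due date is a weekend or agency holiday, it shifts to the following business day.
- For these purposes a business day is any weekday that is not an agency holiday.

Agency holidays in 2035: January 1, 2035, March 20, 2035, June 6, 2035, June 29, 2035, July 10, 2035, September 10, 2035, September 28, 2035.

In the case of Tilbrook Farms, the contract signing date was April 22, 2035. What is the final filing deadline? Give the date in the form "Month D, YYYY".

June 7, 2035

From April 22, 2035, 45 calendar days later is June 6, 2035.
June 6, 2035 falls on a listed holiday. Rolling to the next business day gives June 7, 2035, a Thursday.
The final due date is June 7, 2035.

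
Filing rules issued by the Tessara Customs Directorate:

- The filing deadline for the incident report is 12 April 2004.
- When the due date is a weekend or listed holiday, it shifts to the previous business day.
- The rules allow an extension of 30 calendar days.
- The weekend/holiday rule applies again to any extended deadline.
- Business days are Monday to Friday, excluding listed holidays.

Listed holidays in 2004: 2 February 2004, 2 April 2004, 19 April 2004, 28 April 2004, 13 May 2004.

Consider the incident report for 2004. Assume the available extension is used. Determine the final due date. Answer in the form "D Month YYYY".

12 May 2004

The statutory due date is 12 April 2004.
12 April 2004 is a Monday and not a listed holiday, so it stands.
With the 30-day extension, 12 April 2004 becomes 12 May 2004.
Since 12 May 2004 is a Wednesday and not a holiday, the date is unchanged.
The final due date is 12 May 2004.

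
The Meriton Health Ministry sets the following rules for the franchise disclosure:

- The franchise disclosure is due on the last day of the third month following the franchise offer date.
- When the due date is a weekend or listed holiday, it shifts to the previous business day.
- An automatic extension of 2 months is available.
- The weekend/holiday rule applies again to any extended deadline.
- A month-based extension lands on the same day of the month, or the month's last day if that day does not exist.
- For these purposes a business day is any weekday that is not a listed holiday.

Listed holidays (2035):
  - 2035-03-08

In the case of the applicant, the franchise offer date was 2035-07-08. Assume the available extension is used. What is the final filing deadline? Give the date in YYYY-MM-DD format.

2035-12-31

3 months after 2035-07-08 is October 2035; that month ends on 2035-10-31.
Since 2035-10-31 is a Wednesday and not a holiday, the date is unchanged.
Applying the 2 months extension: 2 months after 2035-10-31 is 2035-12-31.
2035-12-31 falls on a Monday, which is a business day, so no adjustment is needed.
The final due date is 2035-12-31.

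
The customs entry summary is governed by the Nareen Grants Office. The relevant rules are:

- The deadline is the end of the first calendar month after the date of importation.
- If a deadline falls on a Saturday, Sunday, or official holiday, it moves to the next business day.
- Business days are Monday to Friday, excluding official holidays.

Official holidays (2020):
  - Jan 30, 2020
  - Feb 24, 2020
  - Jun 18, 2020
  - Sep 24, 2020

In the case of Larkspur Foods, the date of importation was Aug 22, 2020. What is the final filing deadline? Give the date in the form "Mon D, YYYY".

Sep 30, 2020

1 month after Aug 22, 2020 falls in September 2020; the last day of that month is Sep 30, 2020.
Sep 30, 2020 falls on a Wednesday, which is a business day, so no adjustment is needed.
Deadline: Sep 30, 2020.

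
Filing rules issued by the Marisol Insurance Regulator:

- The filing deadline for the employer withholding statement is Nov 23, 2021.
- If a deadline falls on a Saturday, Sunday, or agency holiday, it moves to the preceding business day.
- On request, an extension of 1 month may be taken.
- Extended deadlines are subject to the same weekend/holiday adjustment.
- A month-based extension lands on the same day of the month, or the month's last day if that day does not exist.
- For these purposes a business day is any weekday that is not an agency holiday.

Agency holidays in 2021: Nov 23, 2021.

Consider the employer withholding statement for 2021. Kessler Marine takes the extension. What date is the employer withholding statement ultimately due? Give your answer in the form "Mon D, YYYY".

The stated deadline is Nov 23, 2021.
Nov 23, 2021 falls on a listed holiday. Rolling to the preceding business day gives Nov 22, 2021, a Monday.
The 1 month extension carries Nov 22, 2021 to Dec 22, 2021.
Dec 22, 2021 falls on a Wednesday, which is a business day, so no adjustment is needed.
The final due date is Dec 22, 2021.

Dec 22, 2021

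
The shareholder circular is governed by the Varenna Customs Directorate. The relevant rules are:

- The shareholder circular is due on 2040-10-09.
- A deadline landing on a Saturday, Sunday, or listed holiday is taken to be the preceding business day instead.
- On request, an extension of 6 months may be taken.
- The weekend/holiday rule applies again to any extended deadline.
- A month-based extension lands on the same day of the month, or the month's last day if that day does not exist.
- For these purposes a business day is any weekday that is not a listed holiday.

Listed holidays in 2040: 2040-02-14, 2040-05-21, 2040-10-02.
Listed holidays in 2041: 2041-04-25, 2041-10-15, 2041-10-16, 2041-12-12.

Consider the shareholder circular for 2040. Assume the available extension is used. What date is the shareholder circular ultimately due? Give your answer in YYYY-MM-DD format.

The statutory due date is 2040-10-09.
2040-10-09 is a Tuesday and not a listed holiday, so it stands.
The 6 months extension carries 2040-10-09 to 2041-04-09.
2041-04-09 (Tuesday) is already a business day.
The final due date is 2041-04-09.

2041-04-09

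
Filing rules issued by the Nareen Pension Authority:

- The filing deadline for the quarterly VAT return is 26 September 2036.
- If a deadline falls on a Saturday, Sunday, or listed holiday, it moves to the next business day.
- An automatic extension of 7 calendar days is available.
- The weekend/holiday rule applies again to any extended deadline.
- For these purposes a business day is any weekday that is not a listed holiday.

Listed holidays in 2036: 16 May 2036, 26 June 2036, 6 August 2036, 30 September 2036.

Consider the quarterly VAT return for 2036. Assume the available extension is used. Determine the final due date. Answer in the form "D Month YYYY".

The statutory due date is 26 September 2036.
Since 26 September 2036 is a Friday and not a holiday, the date is unchanged.
The 7-calendar-day extension moves the deadline from 26 September 2036 to 3 October 2036.
3 October 2036 falls on a Friday, which is a business day, so no adjustment is needed.
So the filing is due 3 October 2036.

3 October 2036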